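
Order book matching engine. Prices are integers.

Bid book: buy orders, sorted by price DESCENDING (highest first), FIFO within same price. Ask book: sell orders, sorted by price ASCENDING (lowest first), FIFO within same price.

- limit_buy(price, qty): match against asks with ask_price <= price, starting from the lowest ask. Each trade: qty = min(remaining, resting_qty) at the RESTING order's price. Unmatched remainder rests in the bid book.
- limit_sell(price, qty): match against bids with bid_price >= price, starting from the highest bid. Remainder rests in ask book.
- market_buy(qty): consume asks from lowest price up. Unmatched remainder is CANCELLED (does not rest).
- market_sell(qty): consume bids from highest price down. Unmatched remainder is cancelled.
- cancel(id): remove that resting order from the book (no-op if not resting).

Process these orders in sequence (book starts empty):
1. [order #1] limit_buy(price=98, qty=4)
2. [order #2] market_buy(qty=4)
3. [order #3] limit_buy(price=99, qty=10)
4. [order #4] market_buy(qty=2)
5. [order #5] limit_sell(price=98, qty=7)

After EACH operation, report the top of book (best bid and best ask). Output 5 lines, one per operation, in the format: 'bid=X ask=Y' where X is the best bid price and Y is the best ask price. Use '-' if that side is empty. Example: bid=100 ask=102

After op 1 [order #1] limit_buy(price=98, qty=4): fills=none; bids=[#1:4@98] asks=[-]
After op 2 [order #2] market_buy(qty=4): fills=none; bids=[#1:4@98] asks=[-]
After op 3 [order #3] limit_buy(price=99, qty=10): fills=none; bids=[#3:10@99 #1:4@98] asks=[-]
After op 4 [order #4] market_buy(qty=2): fills=none; bids=[#3:10@99 #1:4@98] asks=[-]
After op 5 [order #5] limit_sell(price=98, qty=7): fills=#3x#5:7@99; bids=[#3:3@99 #1:4@98] asks=[-]

Answer: bid=98 ask=-
bid=98 ask=-
bid=99 ask=-
bid=99 ask=-
bid=99 ask=-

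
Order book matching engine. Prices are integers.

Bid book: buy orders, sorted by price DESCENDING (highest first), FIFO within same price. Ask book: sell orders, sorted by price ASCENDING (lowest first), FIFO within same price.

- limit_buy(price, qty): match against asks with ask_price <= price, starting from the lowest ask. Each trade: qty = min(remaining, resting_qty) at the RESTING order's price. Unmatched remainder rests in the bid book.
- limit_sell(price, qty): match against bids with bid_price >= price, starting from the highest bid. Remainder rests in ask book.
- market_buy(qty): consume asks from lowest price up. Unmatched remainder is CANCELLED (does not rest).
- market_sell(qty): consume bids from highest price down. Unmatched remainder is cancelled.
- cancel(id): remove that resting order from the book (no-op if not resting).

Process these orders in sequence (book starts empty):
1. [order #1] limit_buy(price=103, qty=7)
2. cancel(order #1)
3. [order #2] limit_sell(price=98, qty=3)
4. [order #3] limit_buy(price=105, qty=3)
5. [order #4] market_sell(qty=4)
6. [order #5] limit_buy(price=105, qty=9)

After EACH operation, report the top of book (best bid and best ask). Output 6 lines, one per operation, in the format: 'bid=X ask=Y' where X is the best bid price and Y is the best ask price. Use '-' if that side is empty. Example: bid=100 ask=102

Answer: bid=103 ask=-
bid=- ask=-
bid=- ask=98
bid=- ask=-
bid=- ask=-
bid=105 ask=-

Derivation:
After op 1 [order #1] limit_buy(price=103, qty=7): fills=none; bids=[#1:7@103] asks=[-]
After op 2 cancel(order #1): fills=none; bids=[-] asks=[-]
After op 3 [order #2] limit_sell(price=98, qty=3): fills=none; bids=[-] asks=[#2:3@98]
After op 4 [order #3] limit_buy(price=105, qty=3): fills=#3x#2:3@98; bids=[-] asks=[-]
After op 5 [order #4] market_sell(qty=4): fills=none; bids=[-] asks=[-]
After op 6 [order #5] limit_buy(price=105, qty=9): fills=none; bids=[#5:9@105] asks=[-]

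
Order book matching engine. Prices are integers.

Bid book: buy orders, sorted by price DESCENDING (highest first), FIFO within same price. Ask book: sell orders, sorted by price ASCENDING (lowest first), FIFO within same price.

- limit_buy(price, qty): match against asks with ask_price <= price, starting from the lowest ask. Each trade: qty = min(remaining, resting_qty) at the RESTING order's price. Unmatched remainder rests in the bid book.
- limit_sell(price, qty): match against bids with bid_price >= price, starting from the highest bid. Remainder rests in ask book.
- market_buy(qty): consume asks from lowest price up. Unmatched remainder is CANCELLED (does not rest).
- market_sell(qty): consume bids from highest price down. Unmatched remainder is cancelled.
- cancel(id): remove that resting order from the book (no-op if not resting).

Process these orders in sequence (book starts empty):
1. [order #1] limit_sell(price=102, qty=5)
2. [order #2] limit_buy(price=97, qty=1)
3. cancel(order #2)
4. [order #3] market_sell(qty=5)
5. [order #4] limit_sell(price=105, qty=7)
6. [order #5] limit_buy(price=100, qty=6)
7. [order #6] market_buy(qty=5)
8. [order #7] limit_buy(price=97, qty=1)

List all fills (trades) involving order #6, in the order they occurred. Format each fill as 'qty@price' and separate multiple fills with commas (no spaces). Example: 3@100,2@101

After op 1 [order #1] limit_sell(price=102, qty=5): fills=none; bids=[-] asks=[#1:5@102]
After op 2 [order #2] limit_buy(price=97, qty=1): fills=none; bids=[#2:1@97] asks=[#1:5@102]
After op 3 cancel(order #2): fills=none; bids=[-] asks=[#1:5@102]
After op 4 [order #3] market_sell(qty=5): fills=none; bids=[-] asks=[#1:5@102]
After op 5 [order #4] limit_sell(price=105, qty=7): fills=none; bids=[-] asks=[#1:5@102 #4:7@105]
After op 6 [order #5] limit_buy(price=100, qty=6): fills=none; bids=[#5:6@100] asks=[#1:5@102 #4:7@105]
After op 7 [order #6] market_buy(qty=5): fills=#6x#1:5@102; bids=[#5:6@100] asks=[#4:7@105]
After op 8 [order #7] limit_buy(price=97, qty=1): fills=none; bids=[#5:6@100 #7:1@97] asks=[#4:7@105]

Answer: 5@102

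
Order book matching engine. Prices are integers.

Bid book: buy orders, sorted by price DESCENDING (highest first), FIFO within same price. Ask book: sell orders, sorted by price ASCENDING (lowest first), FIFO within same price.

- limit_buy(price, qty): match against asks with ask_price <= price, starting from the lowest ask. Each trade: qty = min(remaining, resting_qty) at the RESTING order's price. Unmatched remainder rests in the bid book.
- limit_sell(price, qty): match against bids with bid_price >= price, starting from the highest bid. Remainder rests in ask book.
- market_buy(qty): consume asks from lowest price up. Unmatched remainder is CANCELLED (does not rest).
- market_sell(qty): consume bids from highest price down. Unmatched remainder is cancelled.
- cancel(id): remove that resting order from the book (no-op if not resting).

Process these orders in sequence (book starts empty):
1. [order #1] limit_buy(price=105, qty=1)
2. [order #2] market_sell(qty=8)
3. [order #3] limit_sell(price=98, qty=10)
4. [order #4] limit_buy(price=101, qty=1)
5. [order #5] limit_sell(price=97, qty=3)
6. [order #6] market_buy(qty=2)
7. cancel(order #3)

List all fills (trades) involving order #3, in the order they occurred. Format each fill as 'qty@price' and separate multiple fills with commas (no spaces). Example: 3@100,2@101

After op 1 [order #1] limit_buy(price=105, qty=1): fills=none; bids=[#1:1@105] asks=[-]
After op 2 [order #2] market_sell(qty=8): fills=#1x#2:1@105; bids=[-] asks=[-]
After op 3 [order #3] limit_sell(price=98, qty=10): fills=none; bids=[-] asks=[#3:10@98]
After op 4 [order #4] limit_buy(price=101, qty=1): fills=#4x#3:1@98; bids=[-] asks=[#3:9@98]
After op 5 [order #5] limit_sell(price=97, qty=3): fills=none; bids=[-] asks=[#5:3@97 #3:9@98]
After op 6 [order #6] market_buy(qty=2): fills=#6x#5:2@97; bids=[-] asks=[#5:1@97 #3:9@98]
After op 7 cancel(order #3): fills=none; bids=[-] asks=[#5:1@97]

Answer: 1@98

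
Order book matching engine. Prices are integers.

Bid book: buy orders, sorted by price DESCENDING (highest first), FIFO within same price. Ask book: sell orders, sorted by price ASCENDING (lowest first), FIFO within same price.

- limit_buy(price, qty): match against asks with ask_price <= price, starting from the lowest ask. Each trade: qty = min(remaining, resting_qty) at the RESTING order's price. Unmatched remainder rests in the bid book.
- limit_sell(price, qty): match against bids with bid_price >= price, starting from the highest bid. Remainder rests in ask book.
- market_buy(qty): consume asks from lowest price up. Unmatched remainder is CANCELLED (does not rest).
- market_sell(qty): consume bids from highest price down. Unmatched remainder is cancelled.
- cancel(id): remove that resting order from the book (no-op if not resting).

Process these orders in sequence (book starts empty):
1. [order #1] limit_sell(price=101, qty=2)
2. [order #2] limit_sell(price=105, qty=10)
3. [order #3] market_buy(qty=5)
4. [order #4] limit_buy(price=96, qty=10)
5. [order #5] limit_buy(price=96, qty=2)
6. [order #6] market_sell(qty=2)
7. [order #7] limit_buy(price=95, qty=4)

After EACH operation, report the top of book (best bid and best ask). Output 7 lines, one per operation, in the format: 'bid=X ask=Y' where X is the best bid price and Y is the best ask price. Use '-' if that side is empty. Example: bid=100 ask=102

After op 1 [order #1] limit_sell(price=101, qty=2): fills=none; bids=[-] asks=[#1:2@101]
After op 2 [order #2] limit_sell(price=105, qty=10): fills=none; bids=[-] asks=[#1:2@101 #2:10@105]
After op 3 [order #3] market_buy(qty=5): fills=#3x#1:2@101 #3x#2:3@105; bids=[-] asks=[#2:7@105]
After op 4 [order #4] limit_buy(price=96, qty=10): fills=none; bids=[#4:10@96] asks=[#2:7@105]
After op 5 [order #5] limit_buy(price=96, qty=2): fills=none; bids=[#4:10@96 #5:2@96] asks=[#2:7@105]
After op 6 [order #6] market_sell(qty=2): fills=#4x#6:2@96; bids=[#4:8@96 #5:2@96] asks=[#2:7@105]
After op 7 [order #7] limit_buy(price=95, qty=4): fills=none; bids=[#4:8@96 #5:2@96 #7:4@95] asks=[#2:7@105]

Answer: bid=- ask=101
bid=- ask=101
bid=- ask=105
bid=96 ask=105
bid=96 ask=105
bid=96 ask=105
bid=96 ask=105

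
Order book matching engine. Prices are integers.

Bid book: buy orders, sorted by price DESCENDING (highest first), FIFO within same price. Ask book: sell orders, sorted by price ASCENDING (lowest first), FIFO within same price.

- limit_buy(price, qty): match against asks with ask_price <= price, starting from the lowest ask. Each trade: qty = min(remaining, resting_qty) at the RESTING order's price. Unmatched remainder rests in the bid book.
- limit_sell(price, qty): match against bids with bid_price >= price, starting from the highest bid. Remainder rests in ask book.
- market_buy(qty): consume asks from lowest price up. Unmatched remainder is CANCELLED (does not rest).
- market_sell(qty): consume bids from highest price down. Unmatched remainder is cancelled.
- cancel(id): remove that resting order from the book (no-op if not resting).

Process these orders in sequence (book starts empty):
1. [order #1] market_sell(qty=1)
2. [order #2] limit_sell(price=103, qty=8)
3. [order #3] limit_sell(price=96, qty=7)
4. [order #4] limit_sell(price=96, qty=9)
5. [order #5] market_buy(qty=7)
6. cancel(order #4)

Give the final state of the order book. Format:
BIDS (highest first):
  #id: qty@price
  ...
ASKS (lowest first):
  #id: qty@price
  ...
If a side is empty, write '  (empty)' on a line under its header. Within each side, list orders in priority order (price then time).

Answer: BIDS (highest first):
  (empty)
ASKS (lowest first):
  #2: 8@103

Derivation:
After op 1 [order #1] market_sell(qty=1): fills=none; bids=[-] asks=[-]
After op 2 [order #2] limit_sell(price=103, qty=8): fills=none; bids=[-] asks=[#2:8@103]
After op 3 [order #3] limit_sell(price=96, qty=7): fills=none; bids=[-] asks=[#3:7@96 #2:8@103]
After op 4 [order #4] limit_sell(price=96, qty=9): fills=none; bids=[-] asks=[#3:7@96 #4:9@96 #2:8@103]
After op 5 [order #5] market_buy(qty=7): fills=#5x#3:7@96; bids=[-] asks=[#4:9@96 #2:8@103]
After op 6 cancel(order #4): fills=none; bids=[-] asks=[#2:8@103]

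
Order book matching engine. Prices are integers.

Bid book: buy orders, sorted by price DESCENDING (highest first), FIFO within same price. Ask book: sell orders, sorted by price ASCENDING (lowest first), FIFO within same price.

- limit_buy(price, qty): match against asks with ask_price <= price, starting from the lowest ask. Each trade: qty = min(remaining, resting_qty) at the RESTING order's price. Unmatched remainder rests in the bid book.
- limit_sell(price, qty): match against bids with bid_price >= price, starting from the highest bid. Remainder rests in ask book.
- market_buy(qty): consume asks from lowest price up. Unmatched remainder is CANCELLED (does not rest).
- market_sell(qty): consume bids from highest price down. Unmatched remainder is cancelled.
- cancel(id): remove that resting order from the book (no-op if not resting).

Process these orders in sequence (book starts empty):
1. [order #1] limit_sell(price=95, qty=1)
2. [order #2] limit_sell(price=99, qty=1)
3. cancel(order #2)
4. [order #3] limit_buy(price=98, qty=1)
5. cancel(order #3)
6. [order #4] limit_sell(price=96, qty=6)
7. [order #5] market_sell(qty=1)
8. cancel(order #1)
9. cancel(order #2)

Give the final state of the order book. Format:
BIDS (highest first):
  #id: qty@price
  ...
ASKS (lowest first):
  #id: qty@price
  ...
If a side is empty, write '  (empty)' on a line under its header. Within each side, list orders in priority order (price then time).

After op 1 [order #1] limit_sell(price=95, qty=1): fills=none; bids=[-] asks=[#1:1@95]
After op 2 [order #2] limit_sell(price=99, qty=1): fills=none; bids=[-] asks=[#1:1@95 #2:1@99]
After op 3 cancel(order #2): fills=none; bids=[-] asks=[#1:1@95]
After op 4 [order #3] limit_buy(price=98, qty=1): fills=#3x#1:1@95; bids=[-] asks=[-]
After op 5 cancel(order #3): fills=none; bids=[-] asks=[-]
After op 6 [order #4] limit_sell(price=96, qty=6): fills=none; bids=[-] asks=[#4:6@96]
After op 7 [order #5] market_sell(qty=1): fills=none; bids=[-] asks=[#4:6@96]
After op 8 cancel(order #1): fills=none; bids=[-] asks=[#4:6@96]
After op 9 cancel(order #2): fills=none; bids=[-] asks=[#4:6@96]

Answer: BIDS (highest first):
  (empty)
ASKS (lowest first):
  #4: 6@96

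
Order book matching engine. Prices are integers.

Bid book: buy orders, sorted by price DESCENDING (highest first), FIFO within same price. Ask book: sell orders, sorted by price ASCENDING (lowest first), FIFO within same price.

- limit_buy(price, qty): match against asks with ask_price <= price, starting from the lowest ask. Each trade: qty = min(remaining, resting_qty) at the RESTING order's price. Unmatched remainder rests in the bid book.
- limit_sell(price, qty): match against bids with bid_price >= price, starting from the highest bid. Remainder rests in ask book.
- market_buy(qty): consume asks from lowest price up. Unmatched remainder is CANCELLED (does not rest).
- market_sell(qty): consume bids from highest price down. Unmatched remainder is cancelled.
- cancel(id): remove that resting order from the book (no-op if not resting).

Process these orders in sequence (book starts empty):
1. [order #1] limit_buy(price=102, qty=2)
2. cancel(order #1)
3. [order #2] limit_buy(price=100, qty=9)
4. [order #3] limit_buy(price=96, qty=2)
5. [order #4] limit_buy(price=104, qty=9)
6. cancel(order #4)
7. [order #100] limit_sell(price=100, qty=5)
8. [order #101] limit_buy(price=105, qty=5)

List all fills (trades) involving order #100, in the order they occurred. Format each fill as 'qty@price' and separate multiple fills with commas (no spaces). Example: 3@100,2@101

After op 1 [order #1] limit_buy(price=102, qty=2): fills=none; bids=[#1:2@102] asks=[-]
After op 2 cancel(order #1): fills=none; bids=[-] asks=[-]
After op 3 [order #2] limit_buy(price=100, qty=9): fills=none; bids=[#2:9@100] asks=[-]
After op 4 [order #3] limit_buy(price=96, qty=2): fills=none; bids=[#2:9@100 #3:2@96] asks=[-]
After op 5 [order #4] limit_buy(price=104, qty=9): fills=none; bids=[#4:9@104 #2:9@100 #3:2@96] asks=[-]
After op 6 cancel(order #4): fills=none; bids=[#2:9@100 #3:2@96] asks=[-]
After op 7 [order #100] limit_sell(price=100, qty=5): fills=#2x#100:5@100; bids=[#2:4@100 #3:2@96] asks=[-]
After op 8 [order #101] limit_buy(price=105, qty=5): fills=none; bids=[#101:5@105 #2:4@100 #3:2@96] asks=[-]

Answer: 5@100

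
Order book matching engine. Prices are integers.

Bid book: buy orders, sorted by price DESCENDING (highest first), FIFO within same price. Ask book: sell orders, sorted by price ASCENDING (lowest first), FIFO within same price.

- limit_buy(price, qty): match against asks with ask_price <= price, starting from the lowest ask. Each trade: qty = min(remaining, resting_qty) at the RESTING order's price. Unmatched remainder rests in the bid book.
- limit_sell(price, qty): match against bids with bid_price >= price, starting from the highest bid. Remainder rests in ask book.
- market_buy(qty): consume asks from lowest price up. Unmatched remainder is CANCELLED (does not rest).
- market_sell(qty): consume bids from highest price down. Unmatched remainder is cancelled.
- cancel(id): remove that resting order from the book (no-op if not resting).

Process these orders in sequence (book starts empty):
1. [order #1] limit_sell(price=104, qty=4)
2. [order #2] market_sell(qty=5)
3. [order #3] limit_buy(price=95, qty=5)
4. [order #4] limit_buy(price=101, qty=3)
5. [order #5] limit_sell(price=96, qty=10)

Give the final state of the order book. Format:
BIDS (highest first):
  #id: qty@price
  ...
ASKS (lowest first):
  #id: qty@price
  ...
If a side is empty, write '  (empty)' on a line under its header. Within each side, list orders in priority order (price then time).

Answer: BIDS (highest first):
  #3: 5@95
ASKS (lowest first):
  #5: 7@96
  #1: 4@104

Derivation:
After op 1 [order #1] limit_sell(price=104, qty=4): fills=none; bids=[-] asks=[#1:4@104]
After op 2 [order #2] market_sell(qty=5): fills=none; bids=[-] asks=[#1:4@104]
After op 3 [order #3] limit_buy(price=95, qty=5): fills=none; bids=[#3:5@95] asks=[#1:4@104]
After op 4 [order #4] limit_buy(price=101, qty=3): fills=none; bids=[#4:3@101 #3:5@95] asks=[#1:4@104]
After op 5 [order #5] limit_sell(price=96, qty=10): fills=#4x#5:3@101; bids=[#3:5@95] asks=[#5:7@96 #1:4@104]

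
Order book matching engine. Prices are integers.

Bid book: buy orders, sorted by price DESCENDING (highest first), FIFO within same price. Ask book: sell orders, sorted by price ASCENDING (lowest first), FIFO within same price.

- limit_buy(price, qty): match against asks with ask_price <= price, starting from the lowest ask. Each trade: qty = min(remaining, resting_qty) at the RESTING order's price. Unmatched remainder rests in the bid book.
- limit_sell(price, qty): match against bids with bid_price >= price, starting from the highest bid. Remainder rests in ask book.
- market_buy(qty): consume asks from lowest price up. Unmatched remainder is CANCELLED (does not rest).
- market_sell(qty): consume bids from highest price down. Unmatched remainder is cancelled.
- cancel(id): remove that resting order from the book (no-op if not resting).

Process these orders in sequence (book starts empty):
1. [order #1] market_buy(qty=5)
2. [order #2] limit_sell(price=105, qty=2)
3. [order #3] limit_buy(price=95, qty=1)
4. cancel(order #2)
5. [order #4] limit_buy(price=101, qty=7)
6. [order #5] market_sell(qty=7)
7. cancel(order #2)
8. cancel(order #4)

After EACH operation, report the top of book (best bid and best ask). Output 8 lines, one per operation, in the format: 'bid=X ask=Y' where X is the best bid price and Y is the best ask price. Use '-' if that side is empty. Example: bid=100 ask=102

Answer: bid=- ask=-
bid=- ask=105
bid=95 ask=105
bid=95 ask=-
bid=101 ask=-
bid=95 ask=-
bid=95 ask=-
bid=95 ask=-

Derivation:
After op 1 [order #1] market_buy(qty=5): fills=none; bids=[-] asks=[-]
After op 2 [order #2] limit_sell(price=105, qty=2): fills=none; bids=[-] asks=[#2:2@105]
After op 3 [order #3] limit_buy(price=95, qty=1): fills=none; bids=[#3:1@95] asks=[#2:2@105]
After op 4 cancel(order #2): fills=none; bids=[#3:1@95] asks=[-]
After op 5 [order #4] limit_buy(price=101, qty=7): fills=none; bids=[#4:7@101 #3:1@95] asks=[-]
After op 6 [order #5] market_sell(qty=7): fills=#4x#5:7@101; bids=[#3:1@95] asks=[-]
After op 7 cancel(order #2): fills=none; bids=[#3:1@95] asks=[-]
After op 8 cancel(order #4): fills=none; bids=[#3:1@95] asks=[-]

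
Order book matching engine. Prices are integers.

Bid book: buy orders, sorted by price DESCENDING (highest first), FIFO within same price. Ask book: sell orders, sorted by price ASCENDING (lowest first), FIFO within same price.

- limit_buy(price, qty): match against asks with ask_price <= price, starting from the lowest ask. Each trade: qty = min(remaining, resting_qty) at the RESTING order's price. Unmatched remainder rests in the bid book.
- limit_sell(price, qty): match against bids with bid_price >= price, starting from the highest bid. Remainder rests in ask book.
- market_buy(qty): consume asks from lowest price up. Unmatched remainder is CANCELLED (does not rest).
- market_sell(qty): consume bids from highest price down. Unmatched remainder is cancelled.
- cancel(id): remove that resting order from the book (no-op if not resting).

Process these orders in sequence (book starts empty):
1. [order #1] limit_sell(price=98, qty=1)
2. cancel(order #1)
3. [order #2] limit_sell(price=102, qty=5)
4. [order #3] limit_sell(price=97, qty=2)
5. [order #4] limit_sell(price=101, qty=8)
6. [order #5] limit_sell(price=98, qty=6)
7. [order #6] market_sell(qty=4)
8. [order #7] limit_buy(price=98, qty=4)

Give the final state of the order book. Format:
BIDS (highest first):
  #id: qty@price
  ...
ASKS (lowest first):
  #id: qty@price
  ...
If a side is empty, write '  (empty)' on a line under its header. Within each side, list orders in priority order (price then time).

After op 1 [order #1] limit_sell(price=98, qty=1): fills=none; bids=[-] asks=[#1:1@98]
After op 2 cancel(order #1): fills=none; bids=[-] asks=[-]
After op 3 [order #2] limit_sell(price=102, qty=5): fills=none; bids=[-] asks=[#2:5@102]
After op 4 [order #3] limit_sell(price=97, qty=2): fills=none; bids=[-] asks=[#3:2@97 #2:5@102]
After op 5 [order #4] limit_sell(price=101, qty=8): fills=none; bids=[-] asks=[#3:2@97 #4:8@101 #2:5@102]
After op 6 [order #5] limit_sell(price=98, qty=6): fills=none; bids=[-] asks=[#3:2@97 #5:6@98 #4:8@101 #2:5@102]
After op 7 [order #6] market_sell(qty=4): fills=none; bids=[-] asks=[#3:2@97 #5:6@98 #4:8@101 #2:5@102]
After op 8 [order #7] limit_buy(price=98, qty=4): fills=#7x#3:2@97 #7x#5:2@98; bids=[-] asks=[#5:4@98 #4:8@101 #2:5@102]

Answer: BIDS (highest first):
  (empty)
ASKS (lowest first):
  #5: 4@98
  #4: 8@101
  #2: 5@102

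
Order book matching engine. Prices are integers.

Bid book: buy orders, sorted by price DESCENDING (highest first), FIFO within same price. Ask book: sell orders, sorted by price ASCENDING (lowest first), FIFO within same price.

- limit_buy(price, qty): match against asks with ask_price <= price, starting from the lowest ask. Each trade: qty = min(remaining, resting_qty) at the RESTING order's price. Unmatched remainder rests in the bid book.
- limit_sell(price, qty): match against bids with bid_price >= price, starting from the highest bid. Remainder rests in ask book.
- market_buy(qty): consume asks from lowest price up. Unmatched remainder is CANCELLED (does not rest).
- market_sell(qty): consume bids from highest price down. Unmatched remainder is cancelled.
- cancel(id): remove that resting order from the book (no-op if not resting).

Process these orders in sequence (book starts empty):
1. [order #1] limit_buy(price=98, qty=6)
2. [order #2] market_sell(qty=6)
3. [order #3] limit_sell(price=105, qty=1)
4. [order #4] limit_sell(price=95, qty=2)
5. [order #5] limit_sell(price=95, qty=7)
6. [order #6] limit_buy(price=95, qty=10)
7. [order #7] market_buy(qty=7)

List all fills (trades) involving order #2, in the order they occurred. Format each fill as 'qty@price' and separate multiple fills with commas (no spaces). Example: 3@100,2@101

Answer: 6@98

Derivation:
After op 1 [order #1] limit_buy(price=98, qty=6): fills=none; bids=[#1:6@98] asks=[-]
After op 2 [order #2] market_sell(qty=6): fills=#1x#2:6@98; bids=[-] asks=[-]
After op 3 [order #3] limit_sell(price=105, qty=1): fills=none; bids=[-] asks=[#3:1@105]
After op 4 [order #4] limit_sell(price=95, qty=2): fills=none; bids=[-] asks=[#4:2@95 #3:1@105]
After op 5 [order #5] limit_sell(price=95, qty=7): fills=none; bids=[-] asks=[#4:2@95 #5:7@95 #3:1@105]
After op 6 [order #6] limit_buy(price=95, qty=10): fills=#6x#4:2@95 #6x#5:7@95; bids=[#6:1@95] asks=[#3:1@105]
After op 7 [order #7] market_buy(qty=7): fills=#7x#3:1@105; bids=[#6:1@95] asks=[-]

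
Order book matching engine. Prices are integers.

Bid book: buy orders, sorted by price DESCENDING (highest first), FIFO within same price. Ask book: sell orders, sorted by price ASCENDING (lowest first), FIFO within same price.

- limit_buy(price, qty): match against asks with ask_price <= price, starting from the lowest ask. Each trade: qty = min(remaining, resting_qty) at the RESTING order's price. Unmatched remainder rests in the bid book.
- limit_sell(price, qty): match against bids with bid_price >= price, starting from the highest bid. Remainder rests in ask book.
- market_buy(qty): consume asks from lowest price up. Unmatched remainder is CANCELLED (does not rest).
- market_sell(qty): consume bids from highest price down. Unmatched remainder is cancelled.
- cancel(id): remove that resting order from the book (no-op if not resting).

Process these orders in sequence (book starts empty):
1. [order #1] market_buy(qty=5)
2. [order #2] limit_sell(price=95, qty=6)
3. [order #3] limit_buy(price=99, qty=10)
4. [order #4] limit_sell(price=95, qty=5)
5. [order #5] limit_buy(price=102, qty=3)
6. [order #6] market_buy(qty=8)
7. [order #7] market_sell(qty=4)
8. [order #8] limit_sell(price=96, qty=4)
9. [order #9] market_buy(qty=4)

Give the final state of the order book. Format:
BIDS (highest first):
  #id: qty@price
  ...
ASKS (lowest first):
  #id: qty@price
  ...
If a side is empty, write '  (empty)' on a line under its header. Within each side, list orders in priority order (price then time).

Answer: BIDS (highest first):
  (empty)
ASKS (lowest first):
  (empty)

Derivation:
After op 1 [order #1] market_buy(qty=5): fills=none; bids=[-] asks=[-]
After op 2 [order #2] limit_sell(price=95, qty=6): fills=none; bids=[-] asks=[#2:6@95]
After op 3 [order #3] limit_buy(price=99, qty=10): fills=#3x#2:6@95; bids=[#3:4@99] asks=[-]
After op 4 [order #4] limit_sell(price=95, qty=5): fills=#3x#4:4@99; bids=[-] asks=[#4:1@95]
After op 5 [order #5] limit_buy(price=102, qty=3): fills=#5x#4:1@95; bids=[#5:2@102] asks=[-]
After op 6 [order #6] market_buy(qty=8): fills=none; bids=[#5:2@102] asks=[-]
After op 7 [order #7] market_sell(qty=4): fills=#5x#7:2@102; bids=[-] asks=[-]
After op 8 [order #8] limit_sell(price=96, qty=4): fills=none; bids=[-] asks=[#8:4@96]
After op 9 [order #9] market_buy(qty=4): fills=#9x#8:4@96; bids=[-] asks=[-]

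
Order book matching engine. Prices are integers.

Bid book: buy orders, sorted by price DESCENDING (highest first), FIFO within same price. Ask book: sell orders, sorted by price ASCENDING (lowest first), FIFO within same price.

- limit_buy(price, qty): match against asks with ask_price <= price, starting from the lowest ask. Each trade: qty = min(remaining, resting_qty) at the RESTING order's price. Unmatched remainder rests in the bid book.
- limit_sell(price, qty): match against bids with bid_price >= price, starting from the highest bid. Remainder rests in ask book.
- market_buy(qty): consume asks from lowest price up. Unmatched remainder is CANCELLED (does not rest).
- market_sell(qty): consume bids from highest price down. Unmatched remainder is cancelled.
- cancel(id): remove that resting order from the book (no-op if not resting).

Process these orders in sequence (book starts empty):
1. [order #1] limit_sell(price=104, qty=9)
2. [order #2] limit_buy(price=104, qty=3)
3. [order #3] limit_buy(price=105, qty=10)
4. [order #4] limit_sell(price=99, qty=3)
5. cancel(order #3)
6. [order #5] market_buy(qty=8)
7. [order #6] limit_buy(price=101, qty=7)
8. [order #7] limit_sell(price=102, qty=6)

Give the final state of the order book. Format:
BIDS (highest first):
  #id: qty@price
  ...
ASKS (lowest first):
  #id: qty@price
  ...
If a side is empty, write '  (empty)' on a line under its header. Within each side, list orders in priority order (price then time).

After op 1 [order #1] limit_sell(price=104, qty=9): fills=none; bids=[-] asks=[#1:9@104]
After op 2 [order #2] limit_buy(price=104, qty=3): fills=#2x#1:3@104; bids=[-] asks=[#1:6@104]
After op 3 [order #3] limit_buy(price=105, qty=10): fills=#3x#1:6@104; bids=[#3:4@105] asks=[-]
After op 4 [order #4] limit_sell(price=99, qty=3): fills=#3x#4:3@105; bids=[#3:1@105] asks=[-]
After op 5 cancel(order #3): fills=none; bids=[-] asks=[-]
After op 6 [order #5] market_buy(qty=8): fills=none; bids=[-] asks=[-]
After op 7 [order #6] limit_buy(price=101, qty=7): fills=none; bids=[#6:7@101] asks=[-]
After op 8 [order #7] limit_sell(price=102, qty=6): fills=none; bids=[#6:7@101] asks=[#7:6@102]

Answer: BIDS (highest first):
  #6: 7@101
ASKS (lowest first):
  #7: 6@102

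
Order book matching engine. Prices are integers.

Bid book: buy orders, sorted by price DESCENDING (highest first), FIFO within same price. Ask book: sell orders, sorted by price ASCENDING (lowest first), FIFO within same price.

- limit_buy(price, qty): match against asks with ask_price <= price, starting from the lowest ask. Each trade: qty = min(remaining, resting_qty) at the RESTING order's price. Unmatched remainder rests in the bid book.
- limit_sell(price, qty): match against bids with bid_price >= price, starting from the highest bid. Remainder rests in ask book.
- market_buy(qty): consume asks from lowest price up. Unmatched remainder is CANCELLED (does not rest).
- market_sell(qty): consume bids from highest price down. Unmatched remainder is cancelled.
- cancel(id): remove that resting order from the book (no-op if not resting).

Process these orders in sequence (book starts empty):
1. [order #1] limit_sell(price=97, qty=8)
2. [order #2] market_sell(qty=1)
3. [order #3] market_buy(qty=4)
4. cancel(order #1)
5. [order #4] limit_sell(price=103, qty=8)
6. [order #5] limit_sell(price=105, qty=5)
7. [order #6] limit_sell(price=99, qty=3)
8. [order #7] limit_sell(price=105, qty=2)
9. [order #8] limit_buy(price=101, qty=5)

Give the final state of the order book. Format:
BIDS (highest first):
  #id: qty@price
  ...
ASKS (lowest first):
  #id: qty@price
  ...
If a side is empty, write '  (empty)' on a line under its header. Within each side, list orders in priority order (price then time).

After op 1 [order #1] limit_sell(price=97, qty=8): fills=none; bids=[-] asks=[#1:8@97]
After op 2 [order #2] market_sell(qty=1): fills=none; bids=[-] asks=[#1:8@97]
After op 3 [order #3] market_buy(qty=4): fills=#3x#1:4@97; bids=[-] asks=[#1:4@97]
After op 4 cancel(order #1): fills=none; bids=[-] asks=[-]
After op 5 [order #4] limit_sell(price=103, qty=8): fills=none; bids=[-] asks=[#4:8@103]
After op 6 [order #5] limit_sell(price=105, qty=5): fills=none; bids=[-] asks=[#4:8@103 #5:5@105]
After op 7 [order #6] limit_sell(price=99, qty=3): fills=none; bids=[-] asks=[#6:3@99 #4:8@103 #5:5@105]
After op 8 [order #7] limit_sell(price=105, qty=2): fills=none; bids=[-] asks=[#6:3@99 #4:8@103 #5:5@105 #7:2@105]
After op 9 [order #8] limit_buy(price=101, qty=5): fills=#8x#6:3@99; bids=[#8:2@101] asks=[#4:8@103 #5:5@105 #7:2@105]

Answer: BIDS (highest first):
  #8: 2@101
ASKS (lowest first):
  #4: 8@103
  #5: 5@105
  #7: 2@105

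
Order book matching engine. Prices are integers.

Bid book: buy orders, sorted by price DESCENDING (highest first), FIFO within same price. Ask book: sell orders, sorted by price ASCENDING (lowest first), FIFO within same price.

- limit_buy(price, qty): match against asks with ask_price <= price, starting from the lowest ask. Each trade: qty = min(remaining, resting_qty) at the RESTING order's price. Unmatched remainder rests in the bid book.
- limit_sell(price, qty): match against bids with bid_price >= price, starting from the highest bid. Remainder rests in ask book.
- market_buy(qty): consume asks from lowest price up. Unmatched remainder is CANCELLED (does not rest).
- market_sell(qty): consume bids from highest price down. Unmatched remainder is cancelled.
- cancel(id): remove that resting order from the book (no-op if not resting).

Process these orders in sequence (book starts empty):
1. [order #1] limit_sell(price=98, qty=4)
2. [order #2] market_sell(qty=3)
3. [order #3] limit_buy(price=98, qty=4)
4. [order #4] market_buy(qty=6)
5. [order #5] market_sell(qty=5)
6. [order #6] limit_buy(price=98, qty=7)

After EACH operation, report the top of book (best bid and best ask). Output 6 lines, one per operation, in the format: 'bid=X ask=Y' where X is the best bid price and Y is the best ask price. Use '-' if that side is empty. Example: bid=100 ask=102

After op 1 [order #1] limit_sell(price=98, qty=4): fills=none; bids=[-] asks=[#1:4@98]
After op 2 [order #2] market_sell(qty=3): fills=none; bids=[-] asks=[#1:4@98]
After op 3 [order #3] limit_buy(price=98, qty=4): fills=#3x#1:4@98; bids=[-] asks=[-]
After op 4 [order #4] market_buy(qty=6): fills=none; bids=[-] asks=[-]
After op 5 [order #5] market_sell(qty=5): fills=none; bids=[-] asks=[-]
After op 6 [order #6] limit_buy(price=98, qty=7): fills=none; bids=[#6:7@98] asks=[-]

Answer: bid=- ask=98
bid=- ask=98
bid=- ask=-
bid=- ask=-
bid=- ask=-
bid=98 ask=-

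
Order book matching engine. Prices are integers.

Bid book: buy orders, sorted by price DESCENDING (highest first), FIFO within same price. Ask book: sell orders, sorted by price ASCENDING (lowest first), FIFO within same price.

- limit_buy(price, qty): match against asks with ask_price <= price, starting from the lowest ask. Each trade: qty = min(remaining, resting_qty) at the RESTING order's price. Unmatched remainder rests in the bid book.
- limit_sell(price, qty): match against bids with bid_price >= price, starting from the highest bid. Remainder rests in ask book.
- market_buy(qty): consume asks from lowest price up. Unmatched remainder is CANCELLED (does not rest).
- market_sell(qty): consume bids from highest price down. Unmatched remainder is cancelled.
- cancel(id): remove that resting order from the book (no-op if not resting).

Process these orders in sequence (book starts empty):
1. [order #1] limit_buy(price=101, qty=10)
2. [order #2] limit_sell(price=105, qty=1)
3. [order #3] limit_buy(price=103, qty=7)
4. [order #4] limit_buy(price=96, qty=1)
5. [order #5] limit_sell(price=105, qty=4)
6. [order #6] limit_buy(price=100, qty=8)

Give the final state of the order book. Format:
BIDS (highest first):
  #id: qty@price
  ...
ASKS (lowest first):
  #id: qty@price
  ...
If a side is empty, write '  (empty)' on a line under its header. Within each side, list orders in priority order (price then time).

Answer: BIDS (highest first):
  #3: 7@103
  #1: 10@101
  #6: 8@100
  #4: 1@96
ASKS (lowest first):
  #2: 1@105
  #5: 4@105

Derivation:
After op 1 [order #1] limit_buy(price=101, qty=10): fills=none; bids=[#1:10@101] asks=[-]
After op 2 [order #2] limit_sell(price=105, qty=1): fills=none; bids=[#1:10@101] asks=[#2:1@105]
After op 3 [order #3] limit_buy(price=103, qty=7): fills=none; bids=[#3:7@103 #1:10@101] asks=[#2:1@105]
After op 4 [order #4] limit_buy(price=96, qty=1): fills=none; bids=[#3:7@103 #1:10@101 #4:1@96] asks=[#2:1@105]
After op 5 [order #5] limit_sell(price=105, qty=4): fills=none; bids=[#3:7@103 #1:10@101 #4:1@96] asks=[#2:1@105 #5:4@105]
After op 6 [order #6] limit_buy(price=100, qty=8): fills=none; bids=[#3:7@103 #1:10@101 #6:8@100 #4:1@96] asks=[#2:1@105 #5:4@105]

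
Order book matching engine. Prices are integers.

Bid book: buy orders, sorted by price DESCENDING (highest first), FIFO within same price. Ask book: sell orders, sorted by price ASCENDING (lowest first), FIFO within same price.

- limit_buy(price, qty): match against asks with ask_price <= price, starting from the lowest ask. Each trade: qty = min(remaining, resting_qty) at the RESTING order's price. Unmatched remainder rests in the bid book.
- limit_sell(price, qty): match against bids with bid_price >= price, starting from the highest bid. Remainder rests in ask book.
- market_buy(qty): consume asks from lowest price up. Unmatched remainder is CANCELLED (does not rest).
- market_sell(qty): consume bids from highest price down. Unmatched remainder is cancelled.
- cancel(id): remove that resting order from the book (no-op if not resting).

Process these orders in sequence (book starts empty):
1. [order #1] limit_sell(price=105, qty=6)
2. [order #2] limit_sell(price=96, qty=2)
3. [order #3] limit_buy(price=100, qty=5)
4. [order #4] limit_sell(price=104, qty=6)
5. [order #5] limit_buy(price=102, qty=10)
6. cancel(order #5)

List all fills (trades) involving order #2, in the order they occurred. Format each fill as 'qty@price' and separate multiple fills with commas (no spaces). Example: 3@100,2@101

After op 1 [order #1] limit_sell(price=105, qty=6): fills=none; bids=[-] asks=[#1:6@105]
After op 2 [order #2] limit_sell(price=96, qty=2): fills=none; bids=[-] asks=[#2:2@96 #1:6@105]
After op 3 [order #3] limit_buy(price=100, qty=5): fills=#3x#2:2@96; bids=[#3:3@100] asks=[#1:6@105]
After op 4 [order #4] limit_sell(price=104, qty=6): fills=none; bids=[#3:3@100] asks=[#4:6@104 #1:6@105]
After op 5 [order #5] limit_buy(price=102, qty=10): fills=none; bids=[#5:10@102 #3:3@100] asks=[#4:6@104 #1:6@105]
After op 6 cancel(order #5): fills=none; bids=[#3:3@100] asks=[#4:6@104 #1:6@105]

Answer: 2@96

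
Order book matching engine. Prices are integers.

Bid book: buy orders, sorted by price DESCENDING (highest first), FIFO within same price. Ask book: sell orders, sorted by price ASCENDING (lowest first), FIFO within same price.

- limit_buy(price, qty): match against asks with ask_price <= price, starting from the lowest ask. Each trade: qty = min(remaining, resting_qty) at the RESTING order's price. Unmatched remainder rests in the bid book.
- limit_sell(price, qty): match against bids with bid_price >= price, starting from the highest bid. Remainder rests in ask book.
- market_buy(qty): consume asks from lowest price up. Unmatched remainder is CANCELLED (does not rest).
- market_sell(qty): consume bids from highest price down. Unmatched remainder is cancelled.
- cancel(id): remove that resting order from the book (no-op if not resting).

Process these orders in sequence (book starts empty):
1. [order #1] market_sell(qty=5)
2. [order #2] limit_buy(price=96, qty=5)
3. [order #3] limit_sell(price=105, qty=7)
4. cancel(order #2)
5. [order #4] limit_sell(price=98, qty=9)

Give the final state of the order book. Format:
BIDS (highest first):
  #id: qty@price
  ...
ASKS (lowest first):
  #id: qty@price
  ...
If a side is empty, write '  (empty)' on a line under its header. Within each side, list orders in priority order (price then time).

Answer: BIDS (highest first):
  (empty)
ASKS (lowest first):
  #4: 9@98
  #3: 7@105

Derivation:
After op 1 [order #1] market_sell(qty=5): fills=none; bids=[-] asks=[-]
After op 2 [order #2] limit_buy(price=96, qty=5): fills=none; bids=[#2:5@96] asks=[-]
After op 3 [order #3] limit_sell(price=105, qty=7): fills=none; bids=[#2:5@96] asks=[#3:7@105]
After op 4 cancel(order #2): fills=none; bids=[-] asks=[#3:7@105]
After op 5 [order #4] limit_sell(price=98, qty=9): fills=none; bids=[-] asks=[#4:9@98 #3:7@105]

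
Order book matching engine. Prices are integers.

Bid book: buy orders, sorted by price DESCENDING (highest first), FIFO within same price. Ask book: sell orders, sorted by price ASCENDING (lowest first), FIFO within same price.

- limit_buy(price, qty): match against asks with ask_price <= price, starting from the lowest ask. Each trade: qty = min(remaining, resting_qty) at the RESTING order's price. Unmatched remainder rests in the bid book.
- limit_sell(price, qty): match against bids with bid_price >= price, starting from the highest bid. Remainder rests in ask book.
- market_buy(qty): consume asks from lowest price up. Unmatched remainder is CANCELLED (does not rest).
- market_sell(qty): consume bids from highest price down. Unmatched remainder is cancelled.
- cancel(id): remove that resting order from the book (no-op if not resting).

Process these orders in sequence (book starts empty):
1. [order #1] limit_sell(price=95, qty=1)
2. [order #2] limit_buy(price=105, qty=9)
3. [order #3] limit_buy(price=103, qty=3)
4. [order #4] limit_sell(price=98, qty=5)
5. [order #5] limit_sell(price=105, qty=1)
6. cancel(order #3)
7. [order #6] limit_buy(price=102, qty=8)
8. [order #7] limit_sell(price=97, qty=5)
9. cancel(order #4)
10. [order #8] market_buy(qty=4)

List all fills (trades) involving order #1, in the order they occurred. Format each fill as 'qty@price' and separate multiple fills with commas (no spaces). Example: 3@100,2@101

Answer: 1@95

Derivation:
After op 1 [order #1] limit_sell(price=95, qty=1): fills=none; bids=[-] asks=[#1:1@95]
After op 2 [order #2] limit_buy(price=105, qty=9): fills=#2x#1:1@95; bids=[#2:8@105] asks=[-]
After op 3 [order #3] limit_buy(price=103, qty=3): fills=none; bids=[#2:8@105 #3:3@103] asks=[-]
After op 4 [order #4] limit_sell(price=98, qty=5): fills=#2x#4:5@105; bids=[#2:3@105 #3:3@103] asks=[-]
After op 5 [order #5] limit_sell(price=105, qty=1): fills=#2x#5:1@105; bids=[#2:2@105 #3:3@103] asks=[-]
After op 6 cancel(order #3): fills=none; bids=[#2:2@105] asks=[-]
After op 7 [order #6] limit_buy(price=102, qty=8): fills=none; bids=[#2:2@105 #6:8@102] asks=[-]
After op 8 [order #7] limit_sell(price=97, qty=5): fills=#2x#7:2@105 #6x#7:3@102; bids=[#6:5@102] asks=[-]
After op 9 cancel(order #4): fills=none; bids=[#6:5@102] asks=[-]
After op 10 [order #8] market_buy(qty=4): fills=none; bids=[#6:5@102] asks=[-]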